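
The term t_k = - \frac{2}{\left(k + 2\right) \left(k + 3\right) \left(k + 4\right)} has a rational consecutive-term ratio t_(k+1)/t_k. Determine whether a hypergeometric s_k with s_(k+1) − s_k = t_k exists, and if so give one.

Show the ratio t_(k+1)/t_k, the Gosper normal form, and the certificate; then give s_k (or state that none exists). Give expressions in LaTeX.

s_k = \frac{k \left(- k - 5\right)}{6 \left(k + 2\right) \left(k + 3\right)}

t_(k+1)/t_k = (k + 2)/(k + 5).
So A=k + 2 and B=k + 5, with C=1.
Need (k + 2)·f(k+1) − (k + 4)·f(k) = 1.
Degrees (1,1,0) ⇒ d ≤ 2.
Match coefficients ⇒ f(k) = k*(k + 5)/12.
So s_k = (B(k−1)f/C)·t_k = (k*(k + 4)*(k + 5)/12)·t_k = k*(-k - 5)/(6*(k + 2)*(k + 3)).
s_(k+1) − s_k = -2/(k**3 + 9*k**2 + 26*k + 24) = t_k.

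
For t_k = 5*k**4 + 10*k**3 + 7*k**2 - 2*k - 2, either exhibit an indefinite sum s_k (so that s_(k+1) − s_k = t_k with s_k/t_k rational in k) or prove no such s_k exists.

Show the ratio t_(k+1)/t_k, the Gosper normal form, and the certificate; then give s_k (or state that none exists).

The ratio is (5*k**4 + 30*k**3 + 67*k**2 + 62*k + 18)/(5*k**4 + 10*k**3 + 7*k**2 - 2*k - 2).
Take A(k)=1, B(k)=1, C(k)=k**4 + 2*k**3 + 7*k**2/5 - 2*k/5 - 2/5.
f must satisfy (1)·f(k+1) − (1)·f(k) = k**4 + 2*k**3 + 7*k**2/5 - 2*k/5 - 2/5.
From deg A=0, deg B=0, deg C=4: d=5.
Solve for f: f(k) = k**2*(k**3 - k - 2)/5 (degree 5 ≤ 5).
So s_k = (B(k−1)f/C)·t_k = (k**2*(k**3 - k - 2)/(5*k**4 + 10*k**3 + 7*k**2 - 2*k - 2))·t_k = k**2*(k**3 - k - 2).
Δs = 5*k**4 + 10*k**3 + 7*k**2 - 2*k - 2, as required.

s_k = k**2*(k**3 - k - 2)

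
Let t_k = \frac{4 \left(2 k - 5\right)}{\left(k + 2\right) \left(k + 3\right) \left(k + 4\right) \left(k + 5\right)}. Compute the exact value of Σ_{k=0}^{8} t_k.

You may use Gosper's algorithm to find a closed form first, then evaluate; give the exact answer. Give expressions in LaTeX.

Σ = -53/286

Step 1: r(k) = (k + 2)*(2*k - 3)/((k + 6)*(2*k - 5)).
Factor: A=k + 2; B=k + 6; C=k - 5/2.
Set up (k + 2)·f(k+1) − (k + 5)·f(k) − (k - 5/2) = 0.
deg f ≤ 3 (via 1,1,1).
Coefficient equations give f(k) = -k*(k**2 + 9*k + 50)/48.
Certificate R = B(k−1)f/C = -k*(k + 5)*(k**2 + 9*k + 50)/(24*(2*k - 5)) gives s_k = k*(-k**2 - 9*k - 50)/(6*(k + 2)*(k + 3)*(k + 4)).
Verify: 4*(2*k - 5)/(k**4 + 14*k**3 + 71*k**2 + 154*k + 120) matches t_k.
Sum = s_(9) − s_(0); s_(9) = -53/286, s_(0) = 0 ⇒ -53/286.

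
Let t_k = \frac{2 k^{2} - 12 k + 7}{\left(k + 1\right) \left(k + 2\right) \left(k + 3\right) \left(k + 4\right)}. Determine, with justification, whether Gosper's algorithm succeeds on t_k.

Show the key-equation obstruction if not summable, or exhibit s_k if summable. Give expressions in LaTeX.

Yes. s_k = \frac{k \left(k^{2} + 20\right)}{3 \left(k + 1\right) \left(k + 2\right) \left(k + 3\right)}.

r(k) = -(k + 1)*(12*k - 2*(k + 1)**2 + 5)/((k + 5)*(2*k**2 - 12*k + 7)) after simplifying.
A = k + 1, B = k + 5, C = k**2 - 6*k + 7/2.
f must satisfy (k + 1)·f(k+1) − (k + 4)·f(k) = k**2 - 6*k + 7/2.
Degrees (1,1,2) ⇒ d ≤ 3.
A polynomial solution: f(k) = k*(k**2 + 20)/6.
Certificate R = B(k−1)f/C = k*(k + 4)*(k**2 + 20)/(3*(2*k**2 - 12*k + 7)) gives s_k = k*(k**2 + 20)/(3*(k + 1)*(k + 2)*(k + 3)).
s_(k+1) − s_k = (2*k**2 - 12*k + 7)/(k**4 + 10*k**3 + 35*k**2 + 50*k + 24) = t_k.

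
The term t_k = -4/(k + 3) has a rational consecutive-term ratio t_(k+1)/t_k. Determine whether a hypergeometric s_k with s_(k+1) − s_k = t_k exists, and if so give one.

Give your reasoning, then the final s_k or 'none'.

not Gosper-summable; s_k does not exist

r(k) = (k + 3)/(k + 4) after simplifying.
Take A(k)=k + 3, B(k)=k + 4, C(k)=1.
Solve (k + 3)·f(k+1) − (k + 3)·f(k) = 1.
Degrees (1,1,0) ⇒ d ≤ 0.
Put f(k) = c0: A·f(k+1) − B(k−1)·f(k) − C = -1; need -1 = 0 — inconsistent ⇒ no f, not summable.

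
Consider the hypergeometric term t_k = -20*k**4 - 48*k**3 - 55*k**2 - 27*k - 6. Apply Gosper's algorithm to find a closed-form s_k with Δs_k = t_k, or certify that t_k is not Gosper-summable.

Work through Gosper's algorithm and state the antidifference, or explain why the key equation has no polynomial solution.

s_k = k*(-4*k**4 - 2*k**3 - k**2 + 2*k - 1)

The ratio is (20*k**4 + 128*k**3 + 319*k**2 + 361*k + 156)/(20*k**4 + 48*k**3 + 55*k**2 + 27*k + 6).
Factor: A=1; B=1; C=k**4 + 12*k**3/5 + 11*k**2/4 + 27*k/20 + 3/10.
f must satisfy (1)·f(k+1) − (1)·f(k) = k**4 + 12*k**3/5 + 11*k**2/4 + 27*k/20 + 3/10.
deg f ≤ 5 (via 0,0,4).
Match coefficients ⇒ f(k) = k*(4*k**4 + 2*k**3 + k**2 - 2*k + 1)/20.
R(k) = B(k−1)·f(k)/C(k) = k*(4*k**4 + 2*k**3 + k**2 - 2*k + 1)/(20*k**4 + 48*k**3 + 55*k**2 + 27*k + 6); s_k = R·t_k = k*(-4*k**4 - 2*k**3 - k**2 + 2*k - 1).
Verify: -20*k**4 - 48*k**3 - 55*k**2 - 27*k - 6 matches t_k.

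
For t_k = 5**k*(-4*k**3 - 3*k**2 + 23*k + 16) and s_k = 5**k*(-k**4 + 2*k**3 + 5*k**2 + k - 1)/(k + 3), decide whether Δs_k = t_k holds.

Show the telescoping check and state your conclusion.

Invalid: residual 5**k*(8*k**4 + 28*k**3 - 22*k**2 - 166*k - 98)/(k**2 + 7*k + 12) ≠ 0.

s_(k+1) = 5**(k + 1)*(-k**4 - 2*k**3 + 5*k**2 + 13*k + 6)/(k + 4)
s_(k+1) − s_k = 5**k*(-4*k**5 - 23*k**4 - 18*k**3 + 119*k**2 + 222*k + 94)/(k**2 + 7*k + 12)
(s_(k+1) − s_k) − t_k = 5**k*(8*k**4 + 28*k**3 - 22*k**2 - 166*k - 98)/(k**2 + 7*k + 12)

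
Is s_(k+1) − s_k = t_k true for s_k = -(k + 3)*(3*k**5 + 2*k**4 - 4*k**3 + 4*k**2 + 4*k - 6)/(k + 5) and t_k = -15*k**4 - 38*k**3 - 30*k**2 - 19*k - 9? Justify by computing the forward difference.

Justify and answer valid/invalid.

s_(k+1) = (-3*k**6 - 29*k**5 - 102*k**4 - 170*k**3 - 159*k**2 - 95*k - 12)/(k + 6)
s_(k+1) − s_k = (-15*k**6 - 179*k**5 - 676*k**4 - 1041*k**3 - 788*k**2 - 469*k - 168)/(k**2 + 11*k + 30)
(s_(k+1) − s_k) − t_k = 2*(12*k**5 + 111*k**4 + 224*k**3 + 165*k**2 + 100*k + 51)/(k**2 + 11*k + 30)

Invalid: residual 2*(12*k**5 + 111*k**4 + 224*k**3 + 165*k**2 + 100*k + 51)/(k**2 + 11*k + 30) ≠ 0.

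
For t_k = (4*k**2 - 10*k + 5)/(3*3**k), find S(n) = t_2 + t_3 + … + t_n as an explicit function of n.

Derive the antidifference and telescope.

t_(k+1)/t_k = (4*k**2 - 2*k - 1)/(3*(4*k**2 - 10*k + 5)).
Gosper form: A/B · C(k+1)/C(k) with A=1/3, B=1, C=k**2 - 5*k/2 + 5/4.
Need (1/3)·f(k+1) − (1)·f(k) = k**2 - 5*k/2 + 5/4.
Degrees (0,0,2) ⇒ d ≤ 2.
A polynomial solution: f(k) = -3*(2*k**2 - 3*k + 2)/4.
Get s_k = R·t_k = (-2*k**2 + 3*k - 2)/3**k with R(k) = B(k−1)f(k)/C(k) = -3*(2*k**2 - 3*k + 2)/(4*k**2 - 10*k + 5).
s_(k+1) − s_k = (4*k**2 - 10*k + 5)/(3*3**k) = t_k.
s_(n+1) = 3**(-n - 1)*(-2*n**2 - n - 1) and s_(2) = -4/9, so S(n) = 3**(-n - 2)*(4*3**n - 6*n**2 - 3*n - 3).

S(n) = 3**(-n - 2)*(4*3**n - 6*n**2 - 3*n - 3)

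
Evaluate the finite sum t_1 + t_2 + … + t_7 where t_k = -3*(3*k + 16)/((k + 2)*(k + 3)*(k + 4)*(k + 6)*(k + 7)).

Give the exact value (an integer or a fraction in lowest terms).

t_(k+1)/t_k = (k + 2)*(k + 6)*(3*k + 19)/((k + 5)*(k + 8)*(3*k + 16)).
A = k + 2, B = k + 8, C = k**2 + 31*k/3 + 80/3.
Set up (k + 2)·f(k+1) − (k + 7)·f(k) − (k**2 + 31*k/3 + 80/3) = 0.
d = 5 from the (1,1,2) case.
Coefficient equations give f(k) = k*(k + 4)*(k + 5)*(k**2 + 11*k + 36)/108.
So s_k = (B(k−1)f/C)·t_k = (k*(k + 4)*(k + 7)*(k**2 + 11*k + 36)/(36*(3*k + 16)))·t_k = k*(-k**2 - 11*k - 36)/(12*(k**3 + 11*k**2 + 36*k + 36)).
s_(k+1) − s_k = 3*(-3*k - 16)/(k**5 + 22*k**4 + 185*k**3 + 740*k**2 + 1404*k + 1008) = t_k.
Evaluate s at k=8 and k=1: -94/1155 and -1/21; difference -13/385.

Σ = -13/385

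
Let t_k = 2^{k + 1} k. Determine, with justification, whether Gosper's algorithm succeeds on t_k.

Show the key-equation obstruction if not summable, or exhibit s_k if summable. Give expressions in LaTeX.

Step 1: r(k) = 2 + 2/k.
Gosper form: A/B · C(k+1)/C(k) with A=2, B=1, C=k.
Set up (2)·f(k+1) − (1)·f(k) − (k) = 0.
d = 1 from the (0,0,1) case.
A polynomial solution: f(k) = k - 2.
R(k) = B(k−1)·f(k)/C(k) = (k - 2)/k; s_k = R·t_k = 2**(k + 1)*(k - 2).
Δs = 2**(k + 1)*k, as required.

Yes. s_k = 2^{k + 1} \left(k - 2\right).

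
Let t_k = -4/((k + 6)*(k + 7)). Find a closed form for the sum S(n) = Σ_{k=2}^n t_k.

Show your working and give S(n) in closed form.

t_(k+1)/t_k = (k + 6)/(k + 8).
So A=k + 6 and B=k + 8, with C=1.
Need (k + 6)·f(k+1) − (k + 7)·f(k) = 1.
d = 1 from the (1,1,0) case.
Solving with deg f ≤ 1: f(k) = k/6.
Certificate R = B(k−1)f/C = k*(k + 7)/6 gives s_k = -2*k/(3*k + 18).
Verify: -4/(k**2 + 13*k + 42) matches t_k.
s_(n+1) = 2*(-n - 1)/(3*(n + 7)) and s_(2) = -1/6, so S(n) = (1 - n)/(2*(n + 7)).

S(n) = (1 - n)/(2*(n + 7))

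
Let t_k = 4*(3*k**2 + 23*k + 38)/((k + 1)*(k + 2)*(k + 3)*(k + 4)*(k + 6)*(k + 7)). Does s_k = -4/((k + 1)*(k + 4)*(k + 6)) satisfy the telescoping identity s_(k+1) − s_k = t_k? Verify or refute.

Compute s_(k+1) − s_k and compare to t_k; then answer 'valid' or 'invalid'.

Invalid: residual 16*(-k**2 - 8*k - 13)/(k**7 + 28*k**6 + 322*k**5 + 1960*k**4 + 6769*k**3 + 13132*k**2 + 13068*k + 5040) ≠ 0.

s_(k+1) = -4/((k + 2)*(k + 5)*(k + 7))
s_(k+1) − s_k = 4*(3*k**2 + 25*k + 46)/(k**6 + 25*k**5 + 247*k**4 + 1219*k**3 + 3112*k**2 + 3796*k + 1680)
(s_(k+1) − s_k) − t_k = 16*(-k**2 - 8*k - 13)/(k**7 + 28*k**6 + 322*k**5 + 1960*k**4 + 6769*k**3 + 13132*k**2 + 13068*k + 5040)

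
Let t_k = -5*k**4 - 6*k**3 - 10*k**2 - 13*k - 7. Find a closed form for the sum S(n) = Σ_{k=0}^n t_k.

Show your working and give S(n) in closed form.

Ratio r(k) = (5*k**4 + 26*k**3 + 58*k**2 + 71*k + 41)/(5*k**4 + 6*k**3 + 10*k**2 + 13*k + 7).
A = 1, B = 1, C = k**4 + 6*k**3/5 + 2*k**2 + 13*k/5 + 7/5.
Set up (1)·f(k+1) − (1)·f(k) − (k**4 + 6*k**3/5 + 2*k**2 + 13*k/5 + 7/5) = 0.
Bound: deg f ≤ 5.
Solve for f: f(k) = k*(k**4 - k**3 + 2*k**2 + 3*k + 2)/5 (degree 5 ≤ 5).
Certificate R = B(k−1)f/C = k*(k**4 - k**3 + 2*k**2 + 3*k + 2)/(5*k**4 + 6*k**3 + 10*k**2 + 13*k + 7) gives s_k = k*(-k**4 + k**3 - 2*k**2 - 3*k - 2).
s_(k+1) − s_k = -5*k**4 - 6*k**3 - 10*k**2 - 13*k - 7 = t_k.
s_(n+1) = -n**5 - 4*n**4 - 8*n**3 - 13*n**2 - 15*n - 7 and s_(0) = 0, so S(n) = -n**5 - 4*n**4 - 8*n**3 - 13*n**2 - 15*n - 7.

S(n) = -n**5 - 4*n**4 - 8*n**3 - 13*n**2 - 15*n - 7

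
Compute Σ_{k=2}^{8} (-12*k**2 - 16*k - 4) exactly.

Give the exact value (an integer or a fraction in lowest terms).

Σ = -3024

Ratio r(k) = (3*k**2 + 10*k + 8)/(3*k**2 + 4*k + 1).
So A=1 and B=1, with C=k**2 + 4*k/3 + 1/3.
Key eq: (1)·f(k+1) = (1)·f(k) + (k**2 + 4*k/3 + 1/3).
From deg A=0, deg B=0, deg C=2: d=3.
Solve for f: f(k) = k*(k + 1)*(2*k - 1)/6 (degree 3 ≤ 3).
Certificate R = B(k−1)f/C = k*(2*k - 1)/(2*(3*k + 1)) gives s_k = 2*k*(-2*k**2 - k + 1).
Check: Δs_k = -12*k**2 - 16*k - 4. ✓
Sum = s_(9) − s_(2); s_(9) = -3060, s_(2) = -36 ⇒ -3024.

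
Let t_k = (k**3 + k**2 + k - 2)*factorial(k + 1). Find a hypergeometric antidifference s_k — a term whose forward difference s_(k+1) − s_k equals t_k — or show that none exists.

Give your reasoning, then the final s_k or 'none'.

s_k = k*(k - 2)*factorial(k + 1)

Compute t_(k+1)/t_k: get (k + 2)*(k + (k + 1)**3 + (k + 1)**2 - 1)/(k**3 + k**2 + k - 2).
So A=k + 2 and B=1, with C=k**3 + k**2 + k - 2.
Solve (k + 2)·f(k+1) − (1)·f(k) = k**3 + k**2 + k - 2.
Degrees (1,0,3) ⇒ d ≤ 2.
Coefficient equations give f(k) = k*(k - 2).
Then R = B(k−1)f/C = k*(k - 2)/(k**3 + k**2 + k - 2), so s_k = R(k)·t_k = k*(k - 2)*factorial(k + 1).
Δs = (k**3 + k**2 + k - 2)*factorial(k + 1), as required.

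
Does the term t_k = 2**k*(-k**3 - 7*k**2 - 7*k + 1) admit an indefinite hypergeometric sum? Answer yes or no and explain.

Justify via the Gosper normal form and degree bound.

Compute t_(k+1)/t_k: get 2*(k**3 + 10*k**2 + 24*k + 14)/(k**3 + 7*k**2 + 7*k - 1).
Factor: A=2; B=1; C=k**3 + 7*k**2 + 7*k - 1.
Key eq: (2)·f(k+1) = (1)·f(k) + (k**3 + 7*k**2 + 7*k - 1).
From deg A=0, deg B=0, deg C=3: d=3.
Solve for f: f(k) = (k - 1)*(k**2 + 2*k - 1) (degree 3 ≤ 3).
R(k) = B(k−1)·f(k)/C(k) = (k - 1)*(k**2 + 2*k - 1)/(k**3 + 7*k**2 + 7*k - 1); s_k = R·t_k = 2**k*(-k**3 - k**2 + 3*k - 1).
Δs = 2**k*(-k**3 - 7*k**2 - 7*k + 1), as required.

Yes. s_k = 2**k*(-k**3 - k**2 + 3*k - 1).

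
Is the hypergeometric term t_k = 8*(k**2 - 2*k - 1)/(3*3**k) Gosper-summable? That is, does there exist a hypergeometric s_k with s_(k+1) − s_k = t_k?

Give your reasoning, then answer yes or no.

Yes. s_k = 4*(-k**2 + k + 1)/3**k.

Ratio r(k) = (k**2 - 2)/(3*(k**2 - 2*k - 1)).
Factor: A=1/3; B=1; C=k**2 - 2*k - 1.
Need (1/3)·f(k+1) − (1)·f(k) = k**2 - 2*k - 1.
Degrees (0,0,2) ⇒ d ≤ 2.
Match coefficients ⇒ f(k) = -3*(k**2 - k - 1)/2.
R(k) = B(k−1)·f(k)/C(k) = -3*(k**2 - k - 1)/(2*(k**2 - 2*k - 1)); s_k = R·t_k = 4*(-k**2 + k + 1)/3**k.
s_(k+1) − s_k = 8*(k**2 - 2*k - 1)/(3*3**k) = t_k.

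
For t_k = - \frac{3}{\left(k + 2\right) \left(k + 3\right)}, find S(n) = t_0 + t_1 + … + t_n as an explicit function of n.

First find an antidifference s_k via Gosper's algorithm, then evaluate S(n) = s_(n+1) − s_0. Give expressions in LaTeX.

r(k) = (k + 2)/(k + 4) after simplifying.
Take A(k)=k + 2, B(k)=k + 4, C(k)=1.
Key eq: (k + 2)·f(k+1) = (k + 3)·f(k) + (1).
Degrees (1,1,0) ⇒ d ≤ 1.
Coefficient equations give f(k) = k/2.
Then R = B(k−1)f/C = k*(k + 3)/2, so s_k = R(k)·t_k = -3*k/(2*k + 4).
Verify: -3/(k**2 + 5*k + 6) matches t_k.
Telescope: S(n) = s_(n+1) − s_(0) = 3*(-n - 1)/(2*(n + 3)) − (0) = 3*(-n - 1)/(2*(n + 3)).

S(n) = \frac{3 \left(- n - 1\right)}{2 \left(n + 3\right)}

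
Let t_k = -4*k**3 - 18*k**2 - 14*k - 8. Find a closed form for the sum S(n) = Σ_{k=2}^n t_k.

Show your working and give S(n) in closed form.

S(n) = -n**4 - 8*n**3 - 17*n**2 - 18*n + 44

t_(k+1)/t_k = (2*k**3 + 15*k**2 + 31*k + 22)/(2*k**3 + 9*k**2 + 7*k + 4).
So A=1 and B=1, with C=k**3 + 9*k**2/2 + 7*k/2 + 2.
Need (1)·f(k+1) − (1)·f(k) = k**3 + 9*k**2/2 + 7*k/2 + 2.
Degrees (0,0,3) ⇒ d ≤ 4.
Solving with deg f ≤ 4: f(k) = k*(k**3 + 4*k**2 - k + 4)/4.
Get s_k = R·t_k = k*(-k**3 - 4*k**2 + k - 4) with R(k) = B(k−1)f(k)/C(k) = k*(k**3 + 4*k**2 - k + 4)/(2*(2*k**3 + 9*k**2 + 7*k + 4)).
Verify: -4*k**3 - 18*k**2 - 14*k - 8 matches t_k.
Telescope: S(n) = s_(n+1) − s_(2) = -n**4 - 8*n**3 - 17*n**2 - 18*n - 8 − (-52) = -n**4 - 8*n**3 - 17*n**2 - 18*n + 44.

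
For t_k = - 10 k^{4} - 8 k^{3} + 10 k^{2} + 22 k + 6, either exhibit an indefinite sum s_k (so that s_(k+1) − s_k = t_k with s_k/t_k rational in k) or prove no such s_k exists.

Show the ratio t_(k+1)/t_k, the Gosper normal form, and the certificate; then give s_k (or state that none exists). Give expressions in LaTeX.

s_k = k \left(- 2 k^{4} + 3 k^{3} + 4 k^{2} + 4 k - 3\right)

Step 1: r(k) = (5*k**4 + 24*k**3 + 37*k**2 + 11*k - 10)/(5*k**4 + 4*k**3 - 5*k**2 - 11*k - 3).
Normal form (A,B,C) = (1, 1, k**4 + 4*k**3/5 - k**2 - 11*k/5 - 3/5).
f must satisfy (1)·f(k+1) − (1)·f(k) = k**4 + 4*k**3/5 - k**2 - 11*k/5 - 3/5.
From deg A=0, deg B=0, deg C=4: d=5.
Coefficient equations give f(k) = k*(2*k**4 - 3*k**3 - 4*k**2 - 4*k + 3)/10.
Get s_k = R·t_k = k*(-2*k**4 + 3*k**3 + 4*k**2 + 4*k - 3) with R(k) = B(k−1)f(k)/C(k) = k*(2*k**4 - 3*k**3 - 4*k**2 - 4*k + 3)/(2*(5*k**4 + 4*k**3 - 5*k**2 - 11*k - 3)).
Verify: -10*k**4 - 8*k**3 + 10*k**2 + 22*k + 6 matches t_k.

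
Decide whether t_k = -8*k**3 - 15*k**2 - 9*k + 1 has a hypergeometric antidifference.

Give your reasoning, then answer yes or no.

Yes. s_k = k*(-2*k**3 - k**2 + k + 3).

r(k) = (8*k**3 + 39*k**2 + 63*k + 31)/(8*k**3 + 15*k**2 + 9*k - 1) after simplifying.
Take A(k)=1, B(k)=1, C(k)=k**3 + 15*k**2/8 + 9*k/8 - 1/8.
Solve (1)·f(k+1) − (1)·f(k) = k**3 + 15*k**2/8 + 9*k/8 - 1/8.
From deg A=0, deg B=0, deg C=3: d=4.
Solve for f: f(k) = k*(2*k**3 + k**2 - k - 3)/8 (degree 4 ≤ 4).
Certificate R = B(k−1)f/C = k*(2*k**3 + k**2 - k - 3)/(8*k**3 + 15*k**2 + 9*k - 1) gives s_k = k*(-2*k**3 - k**2 + k + 3).
Δs = -8*k**3 - 15*k**2 - 9*k + 1, as required.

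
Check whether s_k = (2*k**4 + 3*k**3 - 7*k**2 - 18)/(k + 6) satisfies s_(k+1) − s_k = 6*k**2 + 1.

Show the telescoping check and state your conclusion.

Invalid: residual 3*(-4*k**3 - 39*k**2 + k - 12)/(k**2 + 13*k + 42) ≠ 0.

s_(k+1) = (2*k**4 + 11*k**3 + 14*k**2 + 3*k - 20)/(k + 7)
s_(k+1) − s_k = 2*(3*k**4 + 33*k**3 + 68*k**2 + 8*k + 3)/(k**2 + 13*k + 42)
(s_(k+1) − s_k) − t_k = 3*(-4*k**3 - 39*k**2 + k - 12)/(k**2 + 13*k + 42)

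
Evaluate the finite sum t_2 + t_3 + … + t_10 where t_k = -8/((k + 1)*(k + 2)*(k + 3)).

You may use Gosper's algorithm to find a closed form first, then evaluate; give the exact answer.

Σ = -4/13

Step 1: r(k) = (k + 1)/(k + 4).
So A=k + 1 and B=k + 4, with C=1.
Need (k + 1)·f(k+1) − (k + 3)·f(k) = 1.
From deg A=1, deg B=1, deg C=0: d=2.
A polynomial solution: f(k) = k*(k + 3)/4.
Then R = B(k−1)f/C = k*(k + 3)**2/4, so s_k = R(k)·t_k = 2*k*(-k - 3)/((k + 1)*(k + 2)).
Check: Δs_k = -8/(k**3 + 6*k**2 + 11*k + 6). ✓
Telescoping: Σ = s_(11) − s_(2) = -77/39 − (-5/3) = -4/13.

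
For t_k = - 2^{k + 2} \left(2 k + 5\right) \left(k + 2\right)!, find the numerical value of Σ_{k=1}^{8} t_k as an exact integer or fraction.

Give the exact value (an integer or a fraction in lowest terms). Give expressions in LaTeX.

Σ = -81749606352

Ratio r(k) = 2*(k + 3)*(2*k + 7)/(2*k + 5).
A = 2*k + 6, B = 1, C = k + 5/2.
f must satisfy (2*k + 6)·f(k+1) − (1)·f(k) = k + 5/2.
d = 0 from the (1,0,1) case.
A polynomial solution: f(k) = 1/2.
So s_k = (B(k−1)f/C)·t_k = (1/(2*k + 5))·t_k = -2**(k + 2)*factorial(k + 2).
Check: Δs_k = -2**(k + 2)*(2*k + 5)*factorial(k + 2). ✓
Σ_(k=1)^(8) t_k = s_(9) − s_(1) = -81749606400 − (-48) = -81749606352.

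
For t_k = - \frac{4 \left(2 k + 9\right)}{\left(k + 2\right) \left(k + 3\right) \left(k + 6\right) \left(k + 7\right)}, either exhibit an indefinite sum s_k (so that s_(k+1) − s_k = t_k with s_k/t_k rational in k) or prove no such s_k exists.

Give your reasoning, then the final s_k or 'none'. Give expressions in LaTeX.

r(k) = (k + 2)*(k + 6)*(2*k + 11)/((k + 4)*(k + 8)*(2*k + 9)) after simplifying.
So A=k + 2 and B=k + 8, with C=k**3 + 27*k**2/2 + 121*k/2 + 90.
Solve (k + 2)·f(k+1) − (k + 7)·f(k) = k**3 + 27*k**2/2 + 121*k/2 + 90.
d = 5 from the (1,1,3) case.
Coefficient equations give f(k) = k*(k + 3)*(k + 4)*(k + 5)*(k + 8)/24.
So s_k = (B(k−1)f/C)·t_k = (k*(k + 3)*(k + 7)*(k + 8)/(12*(2*k + 9)))·t_k = k*(-k - 8)/(3*(k**2 + 8*k + 12)).
Verify: 4*(-2*k - 9)/(k**4 + 18*k**3 + 113*k**2 + 288*k + 252) matches t_k.

s_k = \frac{k \left(- k - 8\right)}{3 \left(k^{2} + 8 k + 12\right)}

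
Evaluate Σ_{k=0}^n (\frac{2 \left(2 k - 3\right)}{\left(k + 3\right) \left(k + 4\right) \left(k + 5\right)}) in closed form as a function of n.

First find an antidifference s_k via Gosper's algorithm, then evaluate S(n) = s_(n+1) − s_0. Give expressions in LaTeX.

S(n) = \frac{n^{2} - 7 n - 8}{4 \left(n^{2} + 9 n + 20\right)}

t_(k+1)/t_k = (k + 3)*(2*k - 1)/((k + 6)*(2*k - 3)).
A = k + 3, B = k + 6, C = k - 3/2.
f must satisfy (k + 3)·f(k+1) − (k + 5)·f(k) = k - 3/2.
Degrees (1,1,1) ⇒ d ≤ 2.
Solve for f: f(k) = k*(k - 9)/16 (degree 2 ≤ 2).
Certificate R = B(k−1)f/C = k*(k - 9)*(k + 5)/(8*(2*k - 3)) gives s_k = k*(k - 9)/(4*(k + 3)*(k + 4)).
Verify: 2*(2*k - 3)/(k**3 + 12*k**2 + 47*k + 60) matches t_k.
Σ_(k=0)^n t_k = s_(n+1) − s_(0) = ((n**2 - 7*n - 8)/(4*(n**2 + 9*n + 20))) − (0), i.e. (n**2 - 7*n - 8)/(4*(n**2 + 9*n + 20)).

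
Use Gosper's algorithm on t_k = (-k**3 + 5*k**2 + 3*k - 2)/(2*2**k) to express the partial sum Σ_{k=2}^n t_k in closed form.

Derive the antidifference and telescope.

t_(k+1)/t_k = (k**3 - 2*k**2 - 10*k - 5)/(2*(k**3 - 5*k**2 - 3*k + 2)).
Factor: A=1/2; B=1; C=k**3 - 5*k**2 - 3*k + 2.
Key eq: (1/2)·f(k+1) = (1)·f(k) + (k**3 - 5*k**2 - 3*k + 2).
Degrees (0,0,3) ⇒ d ≤ 3.
Solving with deg f ≤ 3: f(k) = -2*(k**3 - 2*k**2 - 4*k - 3).
So s_k = (B(k−1)f/C)·t_k = (-2*(k**3 - 2*k**2 - 4*k - 3)/(k**3 - 5*k**2 - 3*k + 2))·t_k = (k**3 - 2*k**2 - 4*k - 3)/2**k.
s_(k+1) − s_k = (-k**3 + 5*k**2 + 3*k - 2)/(2*2**k) = t_k.
Telescope: S(n) = s_(n+1) − s_(2) = 2**(-n - 1)*(n**3 + n**2 - 5*n - 8) − (-11/4) = 2**(-n - 2)*(11*2**n + 2*n**3 + 2*n**2 - 10*n - 16).

S(n) = 2**(-n - 2)*(11*2**n + 2*n**3 + 2*n**2 - 10*n - 16)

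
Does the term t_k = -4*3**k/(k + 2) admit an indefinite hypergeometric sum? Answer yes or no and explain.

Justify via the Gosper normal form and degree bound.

t_(k+1)/t_k = 3*(k + 2)/(k + 3).
So A=3*k + 6 and B=k + 3, with C=1.
Key eq: (3*k + 6)·f(k+1) = (k + 2)·f(k) + (1).
From deg A=1, deg B=1, deg C=0: d=-1.
d = -1 < 0 ⇒ no nonzero polynomial f; not summable.

No — key equation has no polynomial f.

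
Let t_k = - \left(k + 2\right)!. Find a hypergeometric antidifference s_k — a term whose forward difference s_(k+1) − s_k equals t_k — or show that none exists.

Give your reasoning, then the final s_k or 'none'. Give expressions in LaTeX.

The ratio is k + 3.
Take A(k)=k + 3, B(k)=1, C(k)=1.
Key eq: (k + 3)·f(k+1) = (1)·f(k) + (1).
Bound: deg f ≤ -1.
deg f ≤ -1 is impossible — no certificate.

none (Gosper's algorithm certifies no s_k)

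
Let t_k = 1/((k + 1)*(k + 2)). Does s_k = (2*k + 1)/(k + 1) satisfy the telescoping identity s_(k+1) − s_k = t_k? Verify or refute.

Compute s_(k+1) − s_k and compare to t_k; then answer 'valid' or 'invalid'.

s_(k+1) = (2*k + 3)/(k + 2)
s_(k+1) − s_k = 1/(k**2 + 3*k + 2)
(s_(k+1) − s_k) − t_k = 0

Valid — Δs_k = t_k.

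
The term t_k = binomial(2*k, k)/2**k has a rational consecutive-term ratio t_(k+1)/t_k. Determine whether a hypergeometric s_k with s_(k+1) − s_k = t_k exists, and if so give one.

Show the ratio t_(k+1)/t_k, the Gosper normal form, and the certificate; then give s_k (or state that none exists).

none — t_k is not Gosper-summable

The ratio is (2*k + 1)/(k + 1).
Factor: A=2*k + 1; B=k + 1; C=1.
Need (2*k + 1)·f(k+1) − (k)·f(k) = 1.
From deg A=1, deg B=1, deg C=0: d=-1.
deg f ≤ -1 is impossible — no certificate.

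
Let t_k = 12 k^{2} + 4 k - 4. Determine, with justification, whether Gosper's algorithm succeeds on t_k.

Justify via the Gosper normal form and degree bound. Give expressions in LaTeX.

t_(k+1)/t_k = (k + 3*(k + 1)**2)/(3*k**2 + k - 1).
Gosper form: A/B · C(k+1)/C(k) with A=1, B=1, C=k**2 + k/3 - 1/3.
f must satisfy (1)·f(k+1) − (1)·f(k) = k**2 + k/3 - 1/3.
From deg A=0, deg B=0, deg C=2: d=3.
Match coefficients ⇒ f(k) = k*(k**2 - k - 1)/3.
R(k) = B(k−1)·f(k)/C(k) = k*(k**2 - k - 1)/(3*k**2 + k - 1); s_k = R·t_k = 4*k*(k**2 - k - 1).
Δs = 12*k**2 + 4*k - 4, as required.

Yes. s_k = 4 k \left(k^{2} - k - 1\right).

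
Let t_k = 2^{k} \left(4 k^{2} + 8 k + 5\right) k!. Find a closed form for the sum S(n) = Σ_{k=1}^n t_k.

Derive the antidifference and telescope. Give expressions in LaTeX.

Ratio r(k) = 2*(4*k**3 + 20*k**2 + 33*k + 17)/(4*k**2 + 8*k + 5).
Gosper form: A/B · C(k+1)/C(k) with A=2*k + 2, B=1, C=k**2 + 2*k + 5/4.
Set up (2*k + 2)·f(k+1) − (1)·f(k) − (k**2 + 2*k + 5/4) = 0.
Bound: deg f ≤ 1.
Coefficient equations give f(k) = (2*k + 1)/4.
R(k) = B(k−1)·f(k)/C(k) = (2*k + 1)/(4*k**2 + 8*k + 5); s_k = R·t_k = 2**k*(2*k + 1)*factorial(k).
Check: Δs_k = 2**k*(4*k**2 + 8*k + 5)*factorial(k). ✓
Telescope: S(n) = s_(n+1) − s_(1) = 2**(n + 1)*(2*n + 3)*factorial(n + 1) − (6) = 4*2**n*n**2*factorial(n) + 10*2**n*n*factorial(n) + 6*2**n*factorial(n) - 6.

S(n) = 4 \cdot 2^{n} n^{2} n! + 10 \cdot 2^{n} n n! + 6 \cdot 2^{n} n! - 6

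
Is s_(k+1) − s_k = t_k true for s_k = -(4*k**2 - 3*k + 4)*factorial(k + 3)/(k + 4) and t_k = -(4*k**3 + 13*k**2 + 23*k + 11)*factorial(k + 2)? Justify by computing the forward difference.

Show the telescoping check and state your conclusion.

Invalid: residual (4*k**4 + 29*k**3 + 71*k**2 + 106*k + 40)*factorial(k + 2)/((k + 4)*(k + 5)) ≠ 0.

s_(k+1) = -(4*k**2 + 5*k + 5)*factorial(k + 4)/(k + 5)
s_(k+1) − s_k = -(4*k**4 + 33*k**3 + 92*k**2 + 131*k + 60)*factorial(k + 3)/((k + 4)*(k + 5))
(s_(k+1) − s_k) − t_k = (4*k**4 + 29*k**3 + 71*k**2 + 106*k + 40)*factorial(k + 2)/((k + 4)*(k + 5))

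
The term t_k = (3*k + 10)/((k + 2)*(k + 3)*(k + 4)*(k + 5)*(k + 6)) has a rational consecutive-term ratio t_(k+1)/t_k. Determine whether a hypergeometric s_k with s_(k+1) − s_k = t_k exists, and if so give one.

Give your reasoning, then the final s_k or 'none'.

The ratio is (k + 2)*(3*k + 13)/((k + 7)*(3*k + 10)).
A = k + 2, B = k + 7, C = k + 10/3.
Need (k + 2)·f(k+1) − (k + 6)·f(k) = k + 10/3.
Degrees (1,1,1) ⇒ d ≤ 4.
A polynomial solution: f(k) = k*(k + 3)*(k**2 + 11*k + 38)/120.
Certificate R = B(k−1)f/C = k*(k + 3)*(k + 6)*(k**2 + 11*k + 38)/(40*(3*k + 10)) gives s_k = k*(k**2 + 11*k + 38)/(40*(k**3 + 11*k**2 + 38*k + 40)).
Verify: (3*k + 10)/(k**5 + 20*k**4 + 155*k**3 + 580*k**2 + 1044*k + 720) matches t_k.

s_k = k*(k**2 + 11*k + 38)/(40*(k**3 + 11*k**2 + 38*k + 40))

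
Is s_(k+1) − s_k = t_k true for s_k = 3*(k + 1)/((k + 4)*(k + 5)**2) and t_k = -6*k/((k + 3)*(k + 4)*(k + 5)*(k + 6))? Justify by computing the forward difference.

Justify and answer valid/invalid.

s_(k+1) = 3*(k + 2)/((k + 5)*(k + 6)**2)
s_(k+1) − s_k = 6*(-k**2 - 5*k + 2)/(k**5 + 26*k**4 + 269*k**3 + 1384*k**2 + 3540*k + 3600)
(s_(k+1) − s_k) − t_k = 6*(3*k**2 + 17*k + 6)/(k**6 + 29*k**5 + 347*k**4 + 2191*k**3 + 7692*k**2 + 14220*k + 10800)

Invalid: residual 6*(3*k**2 + 17*k + 6)/(k**6 + 29*k**5 + 347*k**4 + 2191*k**3 + 7692*k**2 + 14220*k + 10800) ≠ 0.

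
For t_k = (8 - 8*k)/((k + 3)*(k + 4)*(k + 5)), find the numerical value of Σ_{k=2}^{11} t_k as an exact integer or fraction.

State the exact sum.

t_(k+1)/t_k = k*(k + 3)/((k - 1)*(k + 6)).
Take A(k)=k + 3, B(k)=k + 6, C(k)=k - 1.
Need (k + 3)·f(k+1) − (k + 5)·f(k) = k - 1.
From deg A=1, deg B=1, deg C=1: d=2.
Solve for f: f(k) = k*(k - 5)/12 (degree 2 ≤ 2).
So s_k = (B(k−1)f/C)·t_k = (k*(k - 5)*(k + 5)/(12*(k - 1)))·t_k = -2*k*(k - 5)/(3*(k + 3)*(k + 4)).
Δs = 8*(1 - k)/(k**3 + 12*k**2 + 47*k + 60), as required.
Sum = s_(12) − s_(2); s_(12) = -7/30, s_(2) = 2/15 ⇒ -11/30.

Σ = -11/30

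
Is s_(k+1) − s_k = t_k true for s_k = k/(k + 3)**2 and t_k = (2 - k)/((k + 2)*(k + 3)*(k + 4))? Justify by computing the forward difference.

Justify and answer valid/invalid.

Invalid: residual (2*k**2 + 5*k - 6)/(k**5 + 16*k**4 + 101*k**3 + 314*k**2 + 480*k + 288) ≠ 0.

s_(k+1) = (k + 1)/(k + 4)**2
s_(k+1) − s_k = k/(k + 4)**2 - k/(k + 3)**2 + (k + 4)**(-2)
(s_(k+1) − s_k) − t_k = (2*k**2 + 5*k - 6)/(k**5 + 16*k**4 + 101*k**3 + 314*k**2 + 480*k + 288)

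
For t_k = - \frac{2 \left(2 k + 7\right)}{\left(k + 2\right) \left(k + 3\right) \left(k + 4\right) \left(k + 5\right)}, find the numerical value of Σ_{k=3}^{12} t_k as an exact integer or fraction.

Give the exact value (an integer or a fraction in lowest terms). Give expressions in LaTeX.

Compute t_(k+1)/t_k: get (k + 2)*(2*k + 9)/((k + 6)*(2*k + 7)).
Factor: A=k + 2; B=k + 6; C=k + 7/2.
Key eq: (k + 2)·f(k+1) = (k + 5)·f(k) + (k + 7/2).
d = 3 from the (1,1,1) case.
Match coefficients ⇒ f(k) = k*(k + 3)*(k + 6)/16.
So s_k = (B(k−1)f/C)·t_k = (k*(k + 3)*(k + 5)*(k + 6)/(8*(2*k + 7)))·t_k = k*(-k - 6)/(4*(k**2 + 6*k + 8)).
Δs = 2*(-2*k - 7)/(k**4 + 14*k**3 + 71*k**2 + 154*k + 120), as required.
Sum = s_(13) − s_(3); s_(13) = -247/1020, s_(3) = -27/140 ⇒ -88/1785.

Σ = -88/1785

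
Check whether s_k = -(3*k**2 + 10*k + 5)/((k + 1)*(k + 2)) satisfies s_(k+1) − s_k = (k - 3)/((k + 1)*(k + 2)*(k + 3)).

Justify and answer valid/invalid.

valid (s_(k+1) − s_k reduces to t_k)

s_(k+1) = (-10*k - 3*(k + 1)**2 - 15)/((k + 2)*(k + 3))
s_(k+1) − s_k = (k - 3)/(k**3 + 6*k**2 + 11*k + 6)
(s_(k+1) − s_k) − t_k = 0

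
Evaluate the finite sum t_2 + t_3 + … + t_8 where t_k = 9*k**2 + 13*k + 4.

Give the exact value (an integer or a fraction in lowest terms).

Ratio r(k) = (9*k**2 + 31*k + 26)/(9*k**2 + 13*k + 4).
Normal form (A,B,C) = (1, 1, k**2 + 13*k/9 + 4/9).
Solve (1)·f(k+1) − (1)·f(k) = k**2 + 13*k/9 + 4/9.
Bound: deg f ≤ 3.
Coefficient equations give f(k) = k*(k + 1)*(3*k - 1)/9.
R(k) = B(k−1)·f(k)/C(k) = k*(3*k - 1)/(9*k + 4); s_k = R·t_k = k*(3*k**2 + 2*k - 1).
s_(k+1) − s_k = 9*k**2 + 13*k + 4 = t_k.
Evaluate s at k=9 and k=2: 2340 and 30; difference 2310.

Σ = 2310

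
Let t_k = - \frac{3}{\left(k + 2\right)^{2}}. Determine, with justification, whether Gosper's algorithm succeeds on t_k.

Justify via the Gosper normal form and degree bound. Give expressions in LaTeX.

r(k) = (k + 2)**2/(k + 3)**2 after simplifying.
Normal form (A,B,C) = (k**2 + 4*k + 4, k**2 + 6*k + 9, 1).
Key eq: (k**2 + 4*k + 4)·f(k+1) = (k**2 + 4*k + 4)·f(k) + (1).
Degrees (2,2,0) ⇒ d ≤ 0.
Put f(k) = c0: A·f(k+1) − B(k−1)·f(k) − C = -1; need -1 = 0 — inconsistent ⇒ no f, not summable.

No — key equation has no polynomial f.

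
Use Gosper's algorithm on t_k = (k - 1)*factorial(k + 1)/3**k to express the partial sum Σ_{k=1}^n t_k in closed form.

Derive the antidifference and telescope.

S(n) = -2 + factorial(n + 2)/3**n

Step 1: r(k) = k*(k + 2)/(3*(k - 1)).
A = k/3 + 2/3, B = 1, C = k - 1.
f must satisfy (k/3 + 2/3)·f(k+1) − (1)·f(k) = k - 1.
From deg A=1, deg B=0, deg C=1: d=0.
A polynomial solution: f(k) = 3.
Certificate R = B(k−1)f/C = 3/(k - 1) gives s_k = 3**(1 - k)*factorial(k + 1).
Verify: (k - 1)*factorial(k + 1)/3**k matches t_k.
Σ_(k=1)^n t_k = s_(n+1) − s_(1) = (factorial(n + 2)/3**n) − (2), i.e. -2 + factorial(n + 2)/3**n.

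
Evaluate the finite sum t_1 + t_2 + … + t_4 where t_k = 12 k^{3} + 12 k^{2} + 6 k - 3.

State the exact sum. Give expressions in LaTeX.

r(k) = (4*k**3 + 16*k**2 + 22*k + 9)/(4*k**3 + 4*k**2 + 2*k - 1) after simplifying.
So A=1 and B=1, with C=k**3 + k**2 + k/2 - 1/4.
Key eq: (1)·f(k+1) = (1)·f(k) + (k**3 + k**2 + k/2 - 1/4).
Bound: deg f ≤ 4.
Solving with deg f ≤ 4: f(k) = k*(3*k**3 - 2*k**2 - 4)/12.
R(k) = B(k−1)·f(k)/C(k) = k*(3*k**3 - 2*k**2 - 4)/(3*(4*k**3 + 4*k**2 + 2*k - 1)); s_k = R·t_k = k*(3*k**3 - 2*k**2 - 4).
Verify: 12*k**3 + 12*k**2 + 6*k - 3 matches t_k.
Telescoping: Σ = s_(5) − s_(1) = 1605 − (-3) = 1608.

Σ = 1608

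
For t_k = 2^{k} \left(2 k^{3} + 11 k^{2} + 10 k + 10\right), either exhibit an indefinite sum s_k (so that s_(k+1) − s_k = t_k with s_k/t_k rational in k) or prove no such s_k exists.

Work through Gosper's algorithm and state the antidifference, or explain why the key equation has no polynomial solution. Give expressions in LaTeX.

s_k = 2^{k} \left(2 k^{3} - k^{2} + 2 k + 4\right)

Step 1: r(k) = 2*(2*k**3 + 17*k**2 + 38*k + 33)/(2*k**3 + 11*k**2 + 10*k + 10).
Gosper form: A/B · C(k+1)/C(k) with A=2, B=1, C=k**3 + 11*k**2/2 + 5*k + 5.
Solve (2)·f(k+1) − (1)·f(k) = k**3 + 11*k**2/2 + 5*k + 5.
From deg A=0, deg B=0, deg C=3: d=3.
Solve for f: f(k) = (2*k**3 - k**2 + 2*k + 4)/2 (degree 3 ≤ 3).
Certificate R = B(k−1)f/C = (2*k**3 - k**2 + 2*k + 4)/(2*k**3 + 11*k**2 + 10*k + 10) gives s_k = 2**k*(2*k**3 - k**2 + 2*k + 4).
Δs = 2**k*(2*k**3 + 11*k**2 + 10*k + 10), as required.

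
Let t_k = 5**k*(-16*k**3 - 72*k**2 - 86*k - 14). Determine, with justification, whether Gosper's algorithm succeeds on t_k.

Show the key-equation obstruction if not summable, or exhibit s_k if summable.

Yes. s_k = 5**k*(-4*k**3 - 3*k**2 + k + 4).

r(k) = 5*(8*k**3 + 60*k**2 + 139*k + 94)/(8*k**3 + 36*k**2 + 43*k + 7) after simplifying.
Gosper form: A/B · C(k+1)/C(k) with A=5, B=1, C=k**3 + 9*k**2/2 + 43*k/8 + 7/8.
Solve (5)·f(k+1) − (1)·f(k) = k**3 + 9*k**2/2 + 43*k/8 + 7/8.
Degrees (0,0,3) ⇒ d ≤ 3.
A polynomial solution: f(k) = (4*k**3 + 3*k**2 - k - 4)/16.
Certificate R = B(k−1)f/C = (4*k**3 + 3*k**2 - k - 4)/(2*(8*k**3 + 36*k**2 + 43*k + 7)) gives s_k = 5**k*(-4*k**3 - 3*k**2 + k + 4).
s_(k+1) − s_k = 5**k*(-16*k**3 - 72*k**2 - 86*k - 14) = t_k.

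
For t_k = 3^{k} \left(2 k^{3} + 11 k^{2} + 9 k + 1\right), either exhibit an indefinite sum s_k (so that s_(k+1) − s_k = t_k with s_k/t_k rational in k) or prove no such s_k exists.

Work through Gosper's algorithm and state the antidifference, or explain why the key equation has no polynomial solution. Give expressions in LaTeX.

The ratio is 3*(2*k**3 + 17*k**2 + 37*k + 23)/(2*k**3 + 11*k**2 + 9*k + 1).
Take A(k)=3, B(k)=1, C(k)=k**3 + 11*k**2/2 + 9*k/2 + 1/2.
f must satisfy (3)·f(k+1) − (1)·f(k) = k**3 + 11*k**2/2 + 9*k/2 + 1/2.
Degrees (0,0,3) ⇒ d ≤ 3.
Coefficient equations give f(k) = (k**3 + k**2 - 3*k + 2)/2.
Then R = B(k−1)f/C = (k**3 + k**2 - 3*k + 2)/(2*k**3 + 11*k**2 + 9*k + 1), so s_k = R(k)·t_k = 3**k*(k**3 + k**2 - 3*k + 2).
Δs = 3**k*(2*k**3 + 11*k**2 + 9*k + 1), as required.

s_k = 3^{k} \left(k^{3} + k^{2} - 3 k + 2\right)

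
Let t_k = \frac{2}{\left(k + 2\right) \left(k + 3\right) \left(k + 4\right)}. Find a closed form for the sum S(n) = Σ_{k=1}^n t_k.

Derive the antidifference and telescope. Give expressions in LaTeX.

S(n) = \frac{n \left(n + 7\right)}{12 \left(n^{2} + 7 n + 12\right)}

t_(k+1)/t_k = (k + 2)/(k + 5).
A = k + 2, B = k + 5, C = 1.
f must satisfy (k + 2)·f(k+1) − (k + 4)·f(k) = 1.
Bound: deg f ≤ 2.
A polynomial solution: f(k) = k*(k + 5)/12.
R(k) = B(k−1)·f(k)/C(k) = k*(k + 4)*(k + 5)/12; s_k = R·t_k = k*(k + 5)/(6*(k + 2)*(k + 3)).
Verify: 2/(k**3 + 9*k**2 + 26*k + 24) matches t_k.
Telescope: S(n) = s_(n+1) − s_(1) = (n**2 + 7*n + 6)/(6*(n**2 + 7*n + 12)) − (1/12) = n*(n + 7)/(12*(n**2 + 7*n + 12)).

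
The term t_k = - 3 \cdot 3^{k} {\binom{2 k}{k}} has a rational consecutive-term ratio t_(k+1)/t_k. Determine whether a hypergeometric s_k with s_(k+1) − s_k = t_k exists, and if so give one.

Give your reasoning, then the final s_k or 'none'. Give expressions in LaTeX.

Step 1: r(k) = 6*(2*k + 1)/(k + 1).
Factor: A=12*k + 6; B=k + 1; C=1.
f must satisfy (12*k + 6)·f(k+1) − (k)·f(k) = 1.
deg f ≤ -1 (via 1,1,0).
deg f ≤ -1 is impossible — no certificate.

no hypergeometric antidifference exists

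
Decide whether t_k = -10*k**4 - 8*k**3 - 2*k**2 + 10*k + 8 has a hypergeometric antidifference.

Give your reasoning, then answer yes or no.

Yes. s_k = k*(-2*k**4 + 3*k**3 + 4*k + 3).

Step 1: r(k) = (5*k**4 + 24*k**3 + 43*k**2 + 29*k + 1)/(5*k**4 + 4*k**3 + k**2 - 5*k - 4).
Factor: A=1; B=1; C=k**4 + 4*k**3/5 + k**2/5 - k - 4/5.
Solve (1)·f(k+1) − (1)·f(k) = k**4 + 4*k**3/5 + k**2/5 - k - 4/5.
d = 5 from the (0,0,4) case.
Coefficient equations give f(k) = k*(2*k**4 - 3*k**3 - 4*k - 3)/10.
Get s_k = R·t_k = k*(-2*k**4 + 3*k**3 + 4*k + 3) with R(k) = B(k−1)f(k)/C(k) = k*(2*k**4 - 3*k**3 - 4*k - 3)/(2*(5*k**4 + 4*k**3 + k**2 - 5*k - 4)).
Verify: -10*k**4 - 8*k**3 - 2*k**2 + 10*k + 8 matches t_k.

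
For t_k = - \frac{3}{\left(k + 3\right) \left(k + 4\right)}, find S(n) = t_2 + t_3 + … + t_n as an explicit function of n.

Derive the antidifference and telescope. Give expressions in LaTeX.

t_(k+1)/t_k = (k + 3)/(k + 5).
Gosper form: A/B · C(k+1)/C(k) with A=k + 3, B=k + 5, C=1.
Solve (k + 3)·f(k+1) − (k + 4)·f(k) = 1.
deg f ≤ 1 (via 1,1,0).
Match coefficients ⇒ f(k) = k/3.
So s_k = (B(k−1)f/C)·t_k = (k*(k + 4)/3)·t_k = -k/(k + 3).
Verify: -3/(k**2 + 7*k + 12) matches t_k.
s_(n+1) = (-n - 1)/(n + 4) and s_(2) = -2/5, so S(n) = 3*(1 - n)/(5*(n + 4)).

S(n) = \frac{3 \left(1 - n\right)}{5 \left(n + 4\right)}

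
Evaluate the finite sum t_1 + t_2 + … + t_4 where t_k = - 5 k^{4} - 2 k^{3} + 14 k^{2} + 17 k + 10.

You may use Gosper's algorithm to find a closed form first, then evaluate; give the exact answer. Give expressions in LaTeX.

Σ = -1340

Ratio r(k) = (5*k**4 + 22*k**3 + 22*k**2 - 19*k - 34)/(5*k**4 + 2*k**3 - 14*k**2 - 17*k - 10).
Normal form (A,B,C) = (1, 1, k**4 + 2*k**3/5 - 14*k**2/5 - 17*k/5 - 2).
f must satisfy (1)·f(k+1) − (1)·f(k) = k**4 + 2*k**3/5 - 14*k**2/5 - 17*k/5 - 2.
Bound: deg f ≤ 5.
A polynomial solution: f(k) = k*(k**4 - 2*k**3 - 4*k**2 - k - 4)/5.
Get s_k = R·t_k = k*(-k**4 + 2*k**3 + 4*k**2 + k + 4) with R(k) = B(k−1)f(k)/C(k) = k*(k**4 - 2*k**3 - 4*k**2 - k - 4)/(5*k**4 + 2*k**3 - 14*k**2 - 17*k - 10).
Verify: -5*k**4 - 2*k**3 + 14*k**2 + 17*k + 10 matches t_k.
Evaluate s at k=5 and k=1: -1330 and 10; difference -1340.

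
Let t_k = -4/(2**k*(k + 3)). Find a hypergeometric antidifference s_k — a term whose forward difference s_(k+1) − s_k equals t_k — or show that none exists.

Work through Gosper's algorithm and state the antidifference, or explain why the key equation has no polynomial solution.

no hypergeometric antidifference exists

Compute t_(k+1)/t_k: get (k + 3)/(2*(k + 4)).
Gosper form: A/B · C(k+1)/C(k) with A=k/2 + 3/2, B=k + 4, C=1.
Need (k/2 + 3/2)·f(k+1) − (k + 3)·f(k) = 1.
Bound: deg f ≤ -1.
deg f ≤ -1 is impossible — no certificate.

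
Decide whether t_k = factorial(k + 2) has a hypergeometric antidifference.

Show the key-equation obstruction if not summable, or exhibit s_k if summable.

r(k) = k + 3 after simplifying.
Take A(k)=k + 3, B(k)=1, C(k)=1.
Need (k + 3)·f(k+1) − (1)·f(k) = 1.
Bound: deg f ≤ -1.
d = -1 < 0 ⇒ no nonzero polynomial f; not summable.

No — t_k has no hypergeometric antidifference.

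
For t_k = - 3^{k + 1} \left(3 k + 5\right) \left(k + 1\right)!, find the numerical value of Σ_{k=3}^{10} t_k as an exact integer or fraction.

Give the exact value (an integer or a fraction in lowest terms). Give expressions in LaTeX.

Compute t_(k+1)/t_k: get 3*(k + 2)*(3*k + 8)/(3*k + 5).
Normal form (A,B,C) = (3*k + 6, 1, k + 5/3).
Need (3*k + 6)·f(k+1) − (1)·f(k) = k + 5/3.
Degrees (1,0,1) ⇒ d ≤ 0.
A polynomial solution: f(k) = 1/3.
So s_k = (B(k−1)f/C)·t_k = (1/(3*k + 5))·t_k = -3**(k + 1)*factorial(k + 1).
Check: Δs_k = -3**(k + 1)*(3*k + 5)*factorial(k + 1). ✓
Sum = s_(11) − s_(3); s_(11) = -254561089305600, s_(3) = -1944 ⇒ -254561089303656.

Σ = -254561089303656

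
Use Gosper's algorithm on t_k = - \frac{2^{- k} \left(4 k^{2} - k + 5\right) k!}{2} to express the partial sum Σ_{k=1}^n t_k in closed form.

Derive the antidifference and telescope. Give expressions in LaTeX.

S(n) = 2^{- n - 1} \left(3 \cdot 2^{n} - 4 n^{2} n! - 7 n n! - 3 n!\right)

The ratio is (k + 1)*(-k + 4*(k + 1)**2 + 4)/(2*(4*k**2 - k + 5)).
So A=k/2 + 1/2 and B=1, with C=k**2 - k/4 + 5/4.
Solve (k/2 + 1/2)·f(k+1) − (1)·f(k) = k**2 - k/4 + 5/4.
d = 1 from the (1,0,2) case.
A polynomial solution: f(k) = (4*k - 1)/2.
Then R = B(k−1)f/C = 2*(4*k - 1)/(4*k**2 - k + 5), so s_k = R(k)·t_k = -(4*k - 1)*factorial(k)/2**k.
Verify: -(4*k**2 - k + 5)*factorial(k)/(2*2**k) matches t_k.
Σ_(k=1)^n t_k = s_(n+1) − s_(1) = (-2**(-n - 1)*(4*n + 3)*factorial(n + 1)) − (-3/2), i.e. 2**(-n - 1)*(3*2**n - 4*n**2*factorial(n) - 7*n*factorial(n) - 3*factorial(n)).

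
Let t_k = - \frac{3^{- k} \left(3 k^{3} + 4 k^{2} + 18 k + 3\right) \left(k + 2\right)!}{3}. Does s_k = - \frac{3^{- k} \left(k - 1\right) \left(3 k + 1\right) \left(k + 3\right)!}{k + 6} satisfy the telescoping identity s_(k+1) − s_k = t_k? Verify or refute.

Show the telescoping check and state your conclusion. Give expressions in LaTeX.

s_(k+1) = -k*(3*k + 4)*factorial(k + 4)/(3*3**k*(k + 7))
s_(k+1) − s_k = -(3*k**4 + 25*k**3 + 55*k**2 + 141*k + 21)*factorial(k + 3)/(3*3**k*(k + 6)*(k + 7))
(s_(k+1) − s_k) − t_k = (3*k**4 + 22*k**3 + 33*k**2 + 117*k + 21)*factorial(k + 2)/(3**k*(k + 6)*(k + 7))

Invalid: residual \frac{3^{- k} \left(3 k^{4} + 22 k^{3} + 33 k^{2} + 117 k + 21\right) \left(k + 2\right)!}{\left(k + 6\right) \left(k + 7\right)} ≠ 0.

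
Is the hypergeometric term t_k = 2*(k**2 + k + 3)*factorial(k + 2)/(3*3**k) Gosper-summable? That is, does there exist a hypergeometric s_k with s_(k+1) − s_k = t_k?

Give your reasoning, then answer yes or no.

Yes. s_k = 2*k*factorial(k + 2)/3**k.

t_(k+1)/t_k = (k + 3)*(k + (k + 1)**2 + 4)/(3*(k**2 + k + 3)).
Normal form (A,B,C) = (k/3 + 1, 1, k**2 + k + 3).
Solve (k/3 + 1)·f(k+1) − (1)·f(k) = k**2 + k + 3.
Degrees (1,0,2) ⇒ d ≤ 1.
A polynomial solution: f(k) = 3*k.
Certificate R = B(k−1)f/C = 3*k/(k**2 + k + 3) gives s_k = 2*k*factorial(k + 2)/3**k.
Check: Δs_k = 2*(k**2 + k + 3)*factorial(k + 2)/(3*3**k). ✓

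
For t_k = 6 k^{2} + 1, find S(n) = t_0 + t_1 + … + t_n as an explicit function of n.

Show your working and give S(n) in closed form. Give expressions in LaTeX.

The ratio is (6*(k + 1)**2 + 1)/(6*k**2 + 1).
Gosper form: A/B · C(k+1)/C(k) with A=1, B=1, C=k**2 + 1/6.
Key eq: (1)·f(k+1) = (1)·f(k) + (k**2 + 1/6).
d = 3 from the (0,0,2) case.
A polynomial solution: f(k) = k*(2*k**2 - 3*k + 2)/6.
Then R = B(k−1)f/C = k*(2*k**2 - 3*k + 2)/(6*k**2 + 1), so s_k = R(k)·t_k = k*(2*k**2 - 3*k + 2).
s_(k+1) − s_k = 6*k**2 + 1 = t_k.
Evaluate: s_(n+1) = 2*n**3 + 3*n**2 + 2*n + 1; subtract s_(0) = 0 ⇒ S(n) = 2*n**3 + 3*n**2 + 2*n + 1.

S(n) = 2 n^{3} + 3 n^{2} + 2 n + 1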